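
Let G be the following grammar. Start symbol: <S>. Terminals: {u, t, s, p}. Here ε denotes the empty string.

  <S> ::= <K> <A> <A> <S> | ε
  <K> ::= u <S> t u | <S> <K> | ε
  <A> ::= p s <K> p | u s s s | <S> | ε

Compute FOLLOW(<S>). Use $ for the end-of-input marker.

FIRST(<S>) = {ε, p, u}  (via <K> <A> <A> <S>)
FIRST(<K>) = {ε, p, u}  (via <S> <K>)
FIRST(<A>) = {ε, p, u}  (via <S>)
FOLLOW(<S>) includes $ since <S> is the start symbol.
FOLLOW(<S>): in <S>::=<K> <A> <A> <S>, the suffix after <S> is empty (adds nothing new); in <K>::=u <S> t u, <S> is followed by t u with FIRST {t}; in <K>::=<S> <K>, <S> is followed by <K> with FIRST {ε, p, u}; in <K>::=<S> <K>, the suffix after <S> is nullable, so FOLLOW(<S>) ⊇ FOLLOW(<K>) = {$, p, t, u}; in <A>::=<S>, the suffix after <S> is empty, so FOLLOW(<S>) ⊇ FOLLOW(<A>) = {$, p, t, u}. Thus FOLLOW(<S>) = {$, p, t, u}.
FOLLOW(<K>): in <S>::=<K> <A> <A> <S>, <K> is followed by <A> <A> <S> with FIRST {ε, p, u}; in <S>::=<K> <A> <A> <S>, the suffix after <K> is nullable, so FOLLOW(<K>) ⊇ FOLLOW(<S>) = {$, p, t, u}; in <K>::=<S> <K>, the suffix after <K> is empty (adds nothing new); in <A>::=p s <K> p, <K> is followed by p with FIRST {p}. Thus FOLLOW(<K>) = {$, p, t, u}.
FOLLOW(<A>): in <S>::=<K> <A> <A> <S> (occurrence 1), <A> is followed by <A> <S> with FIRST {ε, p, u}; in <S>::=<K> <A> <A> <S> (occurrence 1), the suffix after <A> is nullable, so FOLLOW(<A>) ⊇ FOLLOW(<S>) = {$, p, t, u}; in <S>::=<K> <A> <A> <S> (occurrence 2), <A> is followed by <S> with FIRST {ε, p, u}; in <S>::=<K> <A> <A> <S> (occurrence 2), the suffix after <A> is nullable, so FOLLOW(<A>) ⊇ FOLLOW(<S>) = {$, p, t, u}. Thus FOLLOW(<A>) = {$, p, t, u}.

{$, p, t, u}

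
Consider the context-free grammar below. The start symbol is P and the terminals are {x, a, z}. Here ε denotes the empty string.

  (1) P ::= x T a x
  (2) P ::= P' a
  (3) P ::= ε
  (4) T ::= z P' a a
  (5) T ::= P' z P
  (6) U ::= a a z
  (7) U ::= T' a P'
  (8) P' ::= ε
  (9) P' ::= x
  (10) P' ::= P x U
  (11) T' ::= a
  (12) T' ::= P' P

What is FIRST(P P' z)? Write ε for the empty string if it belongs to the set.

FIRST(P) = {ε, a, x}  (via P' a)
FIRST(P') = {ε, a, x}  (via P x U)
FIRST(T) = {a, x, z}  (via P' z P)
FIRST(T') = {ε, a, x}  (via P' P)
FIRST(U) = {a, x}  (via T' a P')
FIRST(P P' z): take FIRST of each symbol in turn, carrying on past any symbol whose FIRST contains ε; result {a, x, z}.

{a, x, z}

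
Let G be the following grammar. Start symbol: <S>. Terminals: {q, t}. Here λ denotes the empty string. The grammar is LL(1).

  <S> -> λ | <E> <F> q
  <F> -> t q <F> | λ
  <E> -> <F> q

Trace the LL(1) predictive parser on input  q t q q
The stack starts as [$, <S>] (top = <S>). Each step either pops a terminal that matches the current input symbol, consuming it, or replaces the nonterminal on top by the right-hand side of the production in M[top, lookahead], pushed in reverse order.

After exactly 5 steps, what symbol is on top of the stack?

t

     Stack          Input      Action
  1  $ <S>          q t q q $  expand <S> -> <E> <F> q
  2  $ q <F> <E>    q t q q $  expand <E> -> <F> q
  3  $ q <F> q <F>  q t q q $  expand <F> -> λ
  4  $ q <F> q      q t q q $  match q
  5  $ q <F>        t q q $    expand <F> -> t q <F>
Stack after step 5: $ q <F> q t (top = t).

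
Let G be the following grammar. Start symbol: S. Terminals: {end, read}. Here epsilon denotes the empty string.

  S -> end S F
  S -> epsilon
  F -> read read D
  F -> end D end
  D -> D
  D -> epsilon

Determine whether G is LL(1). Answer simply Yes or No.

No

FIRST(S) = {epsilon, end}
FIRST(F) = {end, read}
FIRST(D) = {epsilon}
FOLLOW(S) = {$, end, read}
FOLLOW(F) = {$, end, read}
FOLLOW(D) = {$, end, read}
Cell M[D, $] receives both D -> D and D -> epsilon — the grammar is not LL(1).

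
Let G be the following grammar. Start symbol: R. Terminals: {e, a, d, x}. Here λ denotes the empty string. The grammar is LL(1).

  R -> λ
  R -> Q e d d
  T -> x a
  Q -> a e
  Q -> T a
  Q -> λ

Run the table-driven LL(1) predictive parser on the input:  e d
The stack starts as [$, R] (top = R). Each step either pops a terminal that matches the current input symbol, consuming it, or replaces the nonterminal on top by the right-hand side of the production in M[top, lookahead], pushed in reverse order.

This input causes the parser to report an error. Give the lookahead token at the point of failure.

     Stack      Input  Action
  1  $ R        e d $  expand R -> Q e d d
  2  $ d d e Q  e d $  expand Q -> λ
  3  $ d d e    e d $  match e
  4  $ d d      d $    match d
  5  $ d        $      error: top is terminal d but lookahead is $

$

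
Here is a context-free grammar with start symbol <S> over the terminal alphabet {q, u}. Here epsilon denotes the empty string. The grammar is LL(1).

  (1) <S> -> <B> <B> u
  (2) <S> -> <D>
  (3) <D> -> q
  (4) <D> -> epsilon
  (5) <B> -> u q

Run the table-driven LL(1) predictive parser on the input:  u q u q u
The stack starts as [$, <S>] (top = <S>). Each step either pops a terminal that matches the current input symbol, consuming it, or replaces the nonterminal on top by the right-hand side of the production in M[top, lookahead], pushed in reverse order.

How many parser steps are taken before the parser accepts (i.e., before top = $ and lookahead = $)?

step 1: stack=$ <S>  input=u q u q u $  — expand <S> -> <B> <B> u
step 2: stack=$ u <B> <B>  input=u q u q u $  — expand <B> -> u q
step 3: stack=$ u <B> q u  input=u q u q u $  — match u
step 4: stack=$ u <B> q  input=q u q u $  — match q
step 5: stack=$ u <B>  input=u q u $  — expand <B> -> u q
step 6: stack=$ u q u  input=u q u $  — match u
step 7: stack=$ u q  input=q u $  — match q
step 8: stack=$ u  input=u $  — match u
Accept reached after 8 steps.

8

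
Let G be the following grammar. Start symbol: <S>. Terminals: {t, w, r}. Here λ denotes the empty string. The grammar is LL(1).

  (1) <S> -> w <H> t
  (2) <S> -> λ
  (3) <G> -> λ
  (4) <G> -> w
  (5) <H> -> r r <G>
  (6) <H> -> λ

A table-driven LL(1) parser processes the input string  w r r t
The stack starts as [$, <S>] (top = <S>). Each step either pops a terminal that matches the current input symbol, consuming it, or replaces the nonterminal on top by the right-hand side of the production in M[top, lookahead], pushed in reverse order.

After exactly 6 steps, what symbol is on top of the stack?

step 1: stack=$ <S>  input=w r r t $  — expand <S> -> w <H> t
step 2: stack=$ t <H> w  input=w r r t $  — match w
step 3: stack=$ t <H>  input=r r t $  — expand <H> -> r r <G>
step 4: stack=$ t <G> r r  input=r r t $  — match r
step 5: stack=$ t <G> r  input=r t $  — match r
step 6: stack=$ t <G>  input=t $  — expand <G> -> λ
Stack after step 6: $ t (top = t).

t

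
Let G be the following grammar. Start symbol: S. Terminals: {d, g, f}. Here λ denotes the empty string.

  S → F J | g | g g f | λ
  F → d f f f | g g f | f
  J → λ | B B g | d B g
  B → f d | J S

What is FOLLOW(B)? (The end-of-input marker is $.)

{d, f, g}

FIRST(F): from F→d f f f we get {d}; from F→g g f we get {g}; from F→f we get {f}. So FIRST(F) = {d, f, g}.
FIRST(S): from S→F J we get {d, f, g}; from S→g we get {g}; from S→g g f we get {g}; from S→λ we get {λ}. So FIRST(S) = {λ, d, f, g}.
FIRST(J): from J→λ we get {λ}; from J→B B g we get {d, f, g}; from J→d B g we get {d}. So FIRST(J) = {λ, d, f, g}.
FIRST(B): from B→f d we get {f}; from B→J S we get {λ, d, f, g}. So FIRST(B) = {λ, d, f, g}.
FOLLOW(S) includes $ since S is the start symbol.
FOLLOW(B): in J→B B g (occurrence 1), B is followed by B g with FIRST {d, f, g}; in J→B B g (occurrence 2), B is followed by g with FIRST {g}; in J→d B g, B is followed by g with FIRST {g}. Thus FOLLOW(B) = {d, f, g}.
FOLLOW(S): in B→J S, the suffix after S is empty, so FOLLOW(S) ⊇ FOLLOW(B) = {d, f, g}. Thus FOLLOW(S) = {$, d, f, g}.
FOLLOW(F): in S→F J, F is followed by J with FIRST {λ, d, f, g}; in S→F J, the suffix after F is nullable, so FOLLOW(F) ⊇ FOLLOW(S) = {$, d, f, g}. Thus FOLLOW(F) = {$, d, f, g}.
FOLLOW(J): in S→F J, the suffix after J is empty, so FOLLOW(J) ⊇ FOLLOW(S) = {$, d, f, g}; in B→J S, J is followed by S with FIRST {λ, d, f, g}; in B→J S, the suffix after J is nullable, so FOLLOW(J) ⊇ FOLLOW(B) = {d, f, g}. Thus FOLLOW(J) = {$, d, f, g}.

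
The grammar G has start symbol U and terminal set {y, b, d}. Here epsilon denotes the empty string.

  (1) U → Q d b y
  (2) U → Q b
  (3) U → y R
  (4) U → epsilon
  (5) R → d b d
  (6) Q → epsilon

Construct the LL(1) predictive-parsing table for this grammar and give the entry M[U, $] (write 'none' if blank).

FIRST(R): from R→d b d we get {d}. So FIRST(R) = {d}.
FIRST(Q): from Q→epsilon we get {epsilon}. So FIRST(Q) = {epsilon}.
FIRST(U): from U→Q d b y we get {d}; from U→Q b we get {b}; from U→y R we get {y}; from U→epsilon we get {epsilon}. So FIRST(U) = {epsilon, b, d, y}.
FOLLOW(U) includes $ since U is the start symbol.
FOLLOW(U): U appears on no right-hand side. Thus FOLLOW(U) = {$}.
For U → Q d b y: FIRST(Q d b y) = {d}, so it goes in M[U, t] for t ∈ {d}.
For U → Q b: FIRST(Q b) = {b}, so it goes in M[U, t] for t ∈ {b}.
For U → y R: FIRST(y R) = {y}, so it goes in M[U, t] for t ∈ {y}.
For U → epsilon: FIRST(epsilon) = {epsilon}, so it goes in M[U, t] for t ∈ {}; since epsilon ∈ FIRST, also for every t ∈ FOLLOW(U) = {$}.

U → epsilon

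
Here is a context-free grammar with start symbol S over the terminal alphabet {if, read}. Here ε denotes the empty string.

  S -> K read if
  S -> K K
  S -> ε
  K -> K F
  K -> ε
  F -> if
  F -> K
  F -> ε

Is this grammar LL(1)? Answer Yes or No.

No

FIRST(S) = {ε, if, read}
FIRST(K) = {ε, if}
FIRST(F) = {ε, if}
FOLLOW(S) = {$}
FOLLOW(K) = {$, if, read}
FOLLOW(F) = {$, if, read}
Cell M[F, $] receives both F -> K and F -> ε — the grammar is not LL(1).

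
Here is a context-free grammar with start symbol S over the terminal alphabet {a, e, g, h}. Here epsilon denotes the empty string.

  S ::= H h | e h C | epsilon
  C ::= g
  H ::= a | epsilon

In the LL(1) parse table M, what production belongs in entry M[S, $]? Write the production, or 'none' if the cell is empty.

S ::= epsilon

FIRST(C): from C::=g we get {g}. So FIRST(C) = {g}.
FIRST(H): from H::=a we get {a}; from H::=epsilon we get {epsilon}. So FIRST(H) = {epsilon, a}.
FIRST(S): from S::=H h we get {a, h}; from S::=e h C we get {e}; from S::=epsilon we get {epsilon}. So FIRST(S) = {epsilon, a, e, h}.
FOLLOW(S) includes $ since S is the start symbol.
FOLLOW(S): S appears on no right-hand side. Thus FOLLOW(S) = {$}.
For S ::= H h: FIRST(H h) = {a, h}, so it goes in M[S, t] for t ∈ {a, h}.
For S ::= e h C: FIRST(e h C) = {e}, so it goes in M[S, t] for t ∈ {e}.
For S ::= epsilon: FIRST(epsilon) = {epsilon}, so it goes in M[S, t] for t ∈ {}; since epsilon ∈ FIRST, also for every t ∈ FOLLOW(S) = {$}.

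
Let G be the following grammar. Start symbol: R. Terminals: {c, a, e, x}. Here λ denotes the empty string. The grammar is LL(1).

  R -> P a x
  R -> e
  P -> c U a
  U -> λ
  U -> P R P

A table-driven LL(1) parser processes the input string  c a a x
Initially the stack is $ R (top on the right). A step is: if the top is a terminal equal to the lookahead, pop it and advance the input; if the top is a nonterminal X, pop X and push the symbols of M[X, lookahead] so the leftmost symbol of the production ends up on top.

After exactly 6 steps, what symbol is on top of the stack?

     Stack        Input      Action
  1  $ R          c a a x $  expand R -> P a x
  2  $ x a P      c a a x $  expand P -> c U a
  3  $ x a a U c  c a a x $  match c
  4  $ x a a U    a a x $    expand U -> λ
  5  $ x a a      a a x $    match a
  6  $ x a        a x $      match a
Stack after step 6: $ x (top = x).

x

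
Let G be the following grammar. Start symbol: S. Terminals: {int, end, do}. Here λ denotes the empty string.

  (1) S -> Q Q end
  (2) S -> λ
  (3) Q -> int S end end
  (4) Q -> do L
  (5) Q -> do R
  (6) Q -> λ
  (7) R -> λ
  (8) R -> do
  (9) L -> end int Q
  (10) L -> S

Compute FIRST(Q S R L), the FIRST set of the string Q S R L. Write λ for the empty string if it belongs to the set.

{λ, do, end, int}

FIRST(Q): from Q->int S end end we get {int}; from Q->do L we get {do}; from Q->do R we get {do}; from Q->λ we get {λ}. So FIRST(Q) = {λ, do, int}.
FIRST(R): from R->λ we get {λ}; from R->do we get {do}. So FIRST(R) = {λ, do}.
FIRST(S): from S->Q Q end we get {do, end, int}; from S->λ we get {λ}. So FIRST(S) = {λ, do, end, int}.
FIRST(L): from L->end int Q we get {end}; from L->S we get {λ, do, end, int}. So FIRST(L) = {λ, do, end, int}.
FIRST(Q S R L): take FIRST of each symbol in turn, carrying on past any symbol whose FIRST contains λ; result {λ, do, end, int}.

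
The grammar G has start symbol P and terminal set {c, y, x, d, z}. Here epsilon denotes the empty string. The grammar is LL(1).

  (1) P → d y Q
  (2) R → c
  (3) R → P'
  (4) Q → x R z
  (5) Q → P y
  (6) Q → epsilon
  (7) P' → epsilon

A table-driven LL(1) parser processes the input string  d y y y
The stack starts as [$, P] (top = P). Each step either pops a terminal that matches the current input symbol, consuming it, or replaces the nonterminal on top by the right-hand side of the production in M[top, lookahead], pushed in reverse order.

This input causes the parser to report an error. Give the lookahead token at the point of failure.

y

step 1: stack=$ P  input=d y y y $  — expand P → d y Q
step 2: stack=$ Q y d  input=d y y y $  — match d
step 3: stack=$ Q y  input=y y y $  — match y
step 4: stack=$ Q  input=y y $  — expand Q → epsilon
step 5: stack=$  input=y y $  — error: stack empty but input remains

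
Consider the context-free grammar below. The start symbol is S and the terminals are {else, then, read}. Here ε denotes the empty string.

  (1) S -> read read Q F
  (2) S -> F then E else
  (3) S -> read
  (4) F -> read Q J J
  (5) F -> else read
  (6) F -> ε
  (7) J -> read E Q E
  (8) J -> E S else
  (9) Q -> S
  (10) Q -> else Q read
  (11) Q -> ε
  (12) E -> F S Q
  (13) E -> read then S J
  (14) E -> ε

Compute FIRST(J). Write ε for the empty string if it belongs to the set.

{else, read, then}

FIRST(F) = {ε, else, read}
FIRST(S) = {else, read, then}  (via F then E else)
FIRST(Q) = {ε, else, read, then}  (via S)
FIRST(E) = {ε, else, read, then}  (via F S Q)
FIRST(J) = {else, read, then}  (via E S else)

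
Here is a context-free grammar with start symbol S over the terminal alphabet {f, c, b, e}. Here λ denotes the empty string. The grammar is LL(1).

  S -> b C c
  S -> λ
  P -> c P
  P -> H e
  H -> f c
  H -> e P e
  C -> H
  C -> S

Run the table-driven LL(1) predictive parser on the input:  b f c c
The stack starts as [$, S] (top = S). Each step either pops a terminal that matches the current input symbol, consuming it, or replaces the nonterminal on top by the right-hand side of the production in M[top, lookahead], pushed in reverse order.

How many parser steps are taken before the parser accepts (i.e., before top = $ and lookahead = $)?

7

step 1: stack=$ S  input=b f c c $  — expand S -> b C c
step 2: stack=$ c C b  input=b f c c $  — match b
step 3: stack=$ c C  input=f c c $  — expand C -> H
step 4: stack=$ c H  input=f c c $  — expand H -> f c
step 5: stack=$ c c f  input=f c c $  — match f
step 6: stack=$ c c  input=c c $  — match c
step 7: stack=$ c  input=c $  — match c
Accept reached after 7 steps.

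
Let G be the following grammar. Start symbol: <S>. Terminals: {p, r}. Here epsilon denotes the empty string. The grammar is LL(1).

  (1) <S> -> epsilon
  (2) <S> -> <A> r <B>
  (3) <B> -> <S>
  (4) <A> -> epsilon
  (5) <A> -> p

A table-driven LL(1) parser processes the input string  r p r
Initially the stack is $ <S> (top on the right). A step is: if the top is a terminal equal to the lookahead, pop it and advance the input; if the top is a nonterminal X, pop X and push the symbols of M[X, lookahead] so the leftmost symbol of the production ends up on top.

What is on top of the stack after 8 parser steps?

     Stack        Input    Action
  1  $ <S>        r p r $  expand <S> -> <A> r <B>
  2  $ <B> r <A>  r p r $  expand <A> -> epsilon
  3  $ <B> r      r p r $  match r
  4  $ <B>        p r $    expand <B> -> <S>
  5  $ <S>        p r $    expand <S> -> <A> r <B>
  6  $ <B> r <A>  p r $    expand <A> -> p
  7  $ <B> r p    p r $    match p
  8  $ <B> r      r $      match r
Stack after step 8: $ <B> (top = <B>).

<B>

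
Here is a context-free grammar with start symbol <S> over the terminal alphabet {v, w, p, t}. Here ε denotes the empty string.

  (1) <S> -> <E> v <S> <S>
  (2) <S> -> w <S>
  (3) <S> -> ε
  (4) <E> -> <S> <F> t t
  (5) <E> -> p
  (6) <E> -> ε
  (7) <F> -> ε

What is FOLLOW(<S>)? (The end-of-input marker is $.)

{$, p, t, v, w}

FIRST(<F>): from <F>->ε we get {ε}. So FIRST(<F>) = {ε}.
FIRST(<S>): from <S>-><E> v <S> <S> we get {p, t, v, w}; from <S>->w <S> we get {w}; from <S>->ε we get {ε}. So FIRST(<S>) = {ε, p, t, v, w}.
FIRST(<E>): from <E>-><S> <F> t t we get {p, t, v, w}; from <E>->p we get {p}; from <E>->ε we get {ε}. So FIRST(<E>) = {ε, p, t, v, w}.
FOLLOW(<S>) includes $ since <S> is the start symbol.
FOLLOW(<S>): in <S>-><E> v <S> <S> (occurrence 1), <S> is followed by <S> with FIRST {ε, p, t, v, w}; in <S>-><E> v <S> <S> (occurrence 1), the suffix after <S> is nullable (adds nothing new); in <S>-><E> v <S> <S> (occurrence 2), the suffix after <S> is empty (adds nothing new); in <S>->w <S>, the suffix after <S> is empty (adds nothing new); in <E>-><S> <F> t t, <S> is followed by <F> t t with FIRST {t}. Thus FOLLOW(<S>) = {$, p, t, v, w}.
FOLLOW(<E>): in <S>-><E> v <S> <S>, <E> is followed by v <S> <S> with FIRST {v}. Thus FOLLOW(<E>) = {v}.
FOLLOW(<F>): in <E>-><S> <F> t t, <F> is followed by t t with FIRST {t}. Thus FOLLOW(<F>) = {t}.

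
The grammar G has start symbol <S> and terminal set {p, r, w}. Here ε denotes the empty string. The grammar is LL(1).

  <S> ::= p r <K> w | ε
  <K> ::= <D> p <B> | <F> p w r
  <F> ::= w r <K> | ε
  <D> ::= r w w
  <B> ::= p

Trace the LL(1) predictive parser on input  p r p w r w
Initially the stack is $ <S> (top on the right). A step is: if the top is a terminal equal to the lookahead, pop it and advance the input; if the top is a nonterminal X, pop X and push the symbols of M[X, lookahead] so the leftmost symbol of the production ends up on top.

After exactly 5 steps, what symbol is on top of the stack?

p

     Stack          Input          Action
  1  $ <S>          p r p w r w $  expand <S> ::= p r <K> w
  2  $ w <K> r p    p r p w r w $  match p
  3  $ w <K> r      r p w r w $    match r
  4  $ w <K>        p w r w $      expand <K> ::= <F> p w r
  5  $ w r w p <F>  p w r w $      expand <F> ::= ε
Stack after step 5: $ w r w p (top = p).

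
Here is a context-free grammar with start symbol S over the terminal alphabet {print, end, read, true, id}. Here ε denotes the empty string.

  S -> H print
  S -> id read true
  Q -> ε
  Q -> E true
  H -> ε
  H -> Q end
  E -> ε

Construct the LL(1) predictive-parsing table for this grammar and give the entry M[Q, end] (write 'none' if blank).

Q -> ε

FIRST(E): from E->ε we get {ε}. So FIRST(E) = {ε}.
FIRST(Q): from Q->ε we get {ε}; from Q->E true we get {true}. So FIRST(Q) = {ε, true}.
FIRST(H): from H->ε we get {ε}; from H->Q end we get {end, true}. So FIRST(H) = {ε, end, true}.
FIRST(S): from S->H print we get {end, print, true}; from S->id read true we get {id}. So FIRST(S) = {end, id, print, true}.
FOLLOW(S) includes $ since S is the start symbol.
FOLLOW(Q): in H->Q end, Q is followed by end with FIRST {end}. Thus FOLLOW(Q) = {end}.
For Q -> ε: FIRST(ε) = {ε}, so it goes in M[Q, t] for t ∈ {}; since ε ∈ FIRST, also for every t ∈ FOLLOW(Q) = {end}.
For Q -> E true: FIRST(E true) = {true}, so it goes in M[Q, t] for t ∈ {true}.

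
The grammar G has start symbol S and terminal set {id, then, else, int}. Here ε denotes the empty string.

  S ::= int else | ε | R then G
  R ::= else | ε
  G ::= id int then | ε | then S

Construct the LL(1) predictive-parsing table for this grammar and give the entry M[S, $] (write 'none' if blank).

FIRST(R): from R::=else we get {else}; from R::=ε we get {ε}. So FIRST(R) = {ε, else}.
FIRST(G): from G::=id int then we get {id}; from G::=ε we get {ε}; from G::=then S we get {then}. So FIRST(G) = {ε, id, then}.
FIRST(S): from S::=int else we get {int}; from S::=ε we get {ε}; from S::=R then G we get {else, then}. So FIRST(S) = {ε, else, int, then}.
FOLLOW(S) includes $ since S is the start symbol.
FOLLOW(S): in G::=then S, the suffix after S is empty, so FOLLOW(S) ⊇ FOLLOW(G) = {$}. Thus FOLLOW(S) = {$}.
FOLLOW(G): in S::=R then G, the suffix after G is empty, so FOLLOW(G) ⊇ FOLLOW(S) = {$}. Thus FOLLOW(G) = {$}.
For S ::= int else: FIRST(int else) = {int}, so it goes in M[S, t] for t ∈ {int}.
For S ::= ε: FIRST(ε) = {ε}, so it goes in M[S, t] for t ∈ {}; since ε ∈ FIRST, also for every t ∈ FOLLOW(S) = {$}.
For S ::= R then G: FIRST(R then G) = {else, then}, so it goes in M[S, t] for t ∈ {else, then}.

S ::= ε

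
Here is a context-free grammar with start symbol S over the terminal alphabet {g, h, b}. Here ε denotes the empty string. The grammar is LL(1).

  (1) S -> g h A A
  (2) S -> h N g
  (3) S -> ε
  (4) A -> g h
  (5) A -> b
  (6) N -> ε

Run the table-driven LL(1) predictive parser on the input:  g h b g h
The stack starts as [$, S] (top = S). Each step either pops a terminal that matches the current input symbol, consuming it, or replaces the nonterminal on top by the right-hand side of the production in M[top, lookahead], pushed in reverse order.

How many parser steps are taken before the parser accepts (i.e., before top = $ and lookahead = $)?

     Stack      Input        Action
  1  $ S        g h b g h $  expand S -> g h A A
  2  $ A A h g  g h b g h $  match g
  3  $ A A h    h b g h $    match h
  4  $ A A      b g h $      expand A -> b
  5  $ A b      b g h $      match b
  6  $ A        g h $        expand A -> g h
  7  $ h g      g h $        match g
  8  $ h        h $          match h
Accept reached after 8 steps.

8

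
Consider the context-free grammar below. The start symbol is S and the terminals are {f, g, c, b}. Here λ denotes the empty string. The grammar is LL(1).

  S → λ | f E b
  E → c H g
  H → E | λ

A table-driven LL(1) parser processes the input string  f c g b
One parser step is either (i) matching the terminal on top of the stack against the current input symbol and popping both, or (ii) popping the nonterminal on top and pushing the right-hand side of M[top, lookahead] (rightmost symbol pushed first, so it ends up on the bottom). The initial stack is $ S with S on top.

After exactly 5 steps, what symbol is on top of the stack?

step 1: stack=$ S  input=f c g b $  — expand S → f E b
step 2: stack=$ b E f  input=f c g b $  — match f
step 3: stack=$ b E  input=c g b $  — expand E → c H g
step 4: stack=$ b g H c  input=c g b $  — match c
step 5: stack=$ b g H  input=g b $  — expand H → λ
Stack after step 5: $ b g (top = g).

g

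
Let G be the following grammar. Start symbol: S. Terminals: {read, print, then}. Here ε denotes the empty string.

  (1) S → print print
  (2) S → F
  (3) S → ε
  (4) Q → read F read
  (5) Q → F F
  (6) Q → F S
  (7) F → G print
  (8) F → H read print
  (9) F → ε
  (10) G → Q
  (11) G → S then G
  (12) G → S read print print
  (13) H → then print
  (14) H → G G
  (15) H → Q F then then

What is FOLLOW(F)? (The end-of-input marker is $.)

{$, print, read, then}

FIRST(S): from S→print print we get {print}; from S→F we get {ε, print, read, then}; from S→ε we get {ε}. So FIRST(S) = {ε, print, read, then}.
FIRST(Q): from Q→read F read we get {read}; from Q→F F we get {ε, print, read, then}; from Q→F S we get {ε, print, read, then}. So FIRST(Q) = {ε, print, read, then}.
FIRST(G): from G→Q we get {ε, print, read, then}; from G→S then G we get {print, read, then}; from G→S read print print we get {print, read, then}. So FIRST(G) = {ε, print, read, then}.
FIRST(F): from F→G print we get {print, read, then}; from F→H read print we get {print, read, then}; from F→ε we get {ε}. So FIRST(F) = {ε, print, read, then}.
FIRST(H): from H→then print we get {then}; from H→G G we get {ε, print, read, then}; from H→Q F then then we get {print, read, then}. So FIRST(H) = {ε, print, read, then}.
FOLLOW(S) includes $ since S is the start symbol.
FOLLOW(H): in F→H read print, H is followed by read print with FIRST {read}. Thus FOLLOW(H) = {read}.
FOLLOW(G): in F→G print, G is followed by print with FIRST {print}; in G→S then G, the suffix after G is empty (adds nothing new); in H→G G (occurrence 1), G is followed by G with FIRST {ε, print, read, then}; in H→G G (occurrence 1), the suffix after G is nullable, so FOLLOW(G) ⊇ FOLLOW(H) = {read}; in H→G G (occurrence 2), the suffix after G is empty, so FOLLOW(G) ⊇ FOLLOW(H) = {read}. Thus FOLLOW(G) = {print, read, then}.
FOLLOW(Q): in G→Q, the suffix after Q is empty, so FOLLOW(Q) ⊇ FOLLOW(G) = {print, read, then}; in H→Q F then then, Q is followed by F then then with FIRST {print, read, then}. Thus FOLLOW(Q) = {print, read, then}.
FOLLOW(S): in Q→F S, the suffix after S is empty, so FOLLOW(S) ⊇ FOLLOW(Q) = {print, read, then}; in G→S then G, S is followed by then G with FIRST {then}; in G→S read print print, S is followed by read print print with FIRST {read}. Thus FOLLOW(S) = {$, print, read, then}.
FOLLOW(F): in S→F, the suffix after F is empty, so FOLLOW(F) ⊇ FOLLOW(S) = {$, print, read, then}; in Q→read F read, F is followed by read with FIRST {read}; in Q→F F (occurrence 1), F is followed by F with FIRST {ε, print, read, then}; in Q→F F (occurrence 1), the suffix after F is nullable, so FOLLOW(F) ⊇ FOLLOW(Q) = {print, read, then}; in Q→F F (occurrence 2), the suffix after F is empty, so FOLLOW(F) ⊇ FOLLOW(Q) = {print, read, then}; in Q→F S, F is followed by S with FIRST {ε, print, read, then}; in Q→F S, the suffix after F is nullable, so FOLLOW(F) ⊇ FOLLOW(Q) = {print, read, then}; in H→Q F then then, F is followed by then then with FIRST {then}. Thus FOLLOW(F) = {$, print, read, then}.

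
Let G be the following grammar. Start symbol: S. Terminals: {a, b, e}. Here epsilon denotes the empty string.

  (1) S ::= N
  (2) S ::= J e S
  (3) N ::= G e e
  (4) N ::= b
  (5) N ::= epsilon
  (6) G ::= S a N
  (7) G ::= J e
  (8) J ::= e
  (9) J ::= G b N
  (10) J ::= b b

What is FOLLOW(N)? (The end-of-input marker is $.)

FIRST(S): from S::=N we get {epsilon, a, b, e}; from S::=J e S we get {a, b, e}. So FIRST(S) = {epsilon, a, b, e}.
FIRST(N): from N::=G e e we get {a, b, e}; from N::=b we get {b}; from N::=epsilon we get {epsilon}. So FIRST(N) = {epsilon, a, b, e}.
FIRST(G): from G::=S a N we get {a, b, e}; from G::=J e we get {a, b, e}. So FIRST(G) = {a, b, e}.
FIRST(J): from J::=e we get {e}; from J::=G b N we get {a, b, e}; from J::=b b we get {b}. So FIRST(J) = {a, b, e}.
FOLLOW(S) includes $ since S is the start symbol.
FOLLOW(S): in S::=J e S, the suffix after S is empty (adds nothing new); in G::=S a N, S is followed by a N with FIRST {a}. Thus FOLLOW(S) = {$, a}.
FOLLOW(G): in N::=G e e, G is followed by e e with FIRST {e}; in J::=G b N, G is followed by b N with FIRST {b}. Thus FOLLOW(G) = {b, e}.
FOLLOW(J): in S::=J e S, J is followed by e S with FIRST {e}; in G::=J e, J is followed by e with FIRST {e}. Thus FOLLOW(J) = {e}.
FOLLOW(N): in S::=N, the suffix after N is empty, so FOLLOW(N) ⊇ FOLLOW(S) = {$, a}; in G::=S a N, the suffix after N is empty, so FOLLOW(N) ⊇ FOLLOW(G) = {b, e}; in J::=G b N, the suffix after N is empty, so FOLLOW(N) ⊇ FOLLOW(J) = {e}. Thus FOLLOW(N) = {$, a, b, e}.

{$, a, b, e}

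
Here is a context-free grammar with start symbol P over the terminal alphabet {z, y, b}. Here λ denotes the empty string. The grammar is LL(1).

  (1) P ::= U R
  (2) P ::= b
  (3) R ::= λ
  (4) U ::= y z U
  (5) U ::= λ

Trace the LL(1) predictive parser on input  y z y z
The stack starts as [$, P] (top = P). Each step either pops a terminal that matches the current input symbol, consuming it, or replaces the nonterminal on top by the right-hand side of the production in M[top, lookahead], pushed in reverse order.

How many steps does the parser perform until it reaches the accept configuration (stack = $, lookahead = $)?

9

step 1: stack=$ P  input=y z y z $  — expand P ::= U R
step 2: stack=$ R U  input=y z y z $  — expand U ::= y z U
step 3: stack=$ R U z y  input=y z y z $  — match y
step 4: stack=$ R U z  input=z y z $  — match z
step 5: stack=$ R U  input=y z $  — expand U ::= y z U
step 6: stack=$ R U z y  input=y z $  — match y
step 7: stack=$ R U z  input=z $  — match z
step 8: stack=$ R U  input=$  — expand U ::= λ
step 9: stack=$ R  input=$  — expand R ::= λ
Accept reached after 9 steps.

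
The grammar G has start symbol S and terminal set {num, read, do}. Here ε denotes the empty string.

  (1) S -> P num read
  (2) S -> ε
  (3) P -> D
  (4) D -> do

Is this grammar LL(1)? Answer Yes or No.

Yes

FIRST(S) = {ε, do}
FIRST(P) = {do}
FIRST(D) = {do}
FOLLOW(S) = {$}
FOLLOW(P) = {num}
FOLLOW(D) = {num}
Each cell of M receives at most one production.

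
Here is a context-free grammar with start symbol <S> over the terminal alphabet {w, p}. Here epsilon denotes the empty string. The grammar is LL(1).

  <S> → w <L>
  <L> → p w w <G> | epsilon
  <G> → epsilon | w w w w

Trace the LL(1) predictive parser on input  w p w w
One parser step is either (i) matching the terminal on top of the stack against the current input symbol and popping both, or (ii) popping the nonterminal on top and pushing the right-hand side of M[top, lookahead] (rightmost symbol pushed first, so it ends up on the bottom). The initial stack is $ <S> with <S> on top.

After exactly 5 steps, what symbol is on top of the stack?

     Stack        Input      Action
  1  $ <S>        w p w w $  expand <S> → w <L>
  2  $ <L> w      w p w w $  match w
  3  $ <L>        p w w $    expand <L> → p w w <G>
  4  $ <G> w w p  p w w $    match p
  5  $ <G> w w    w w $      match w
Stack after step 5: $ <G> w (top = w).

w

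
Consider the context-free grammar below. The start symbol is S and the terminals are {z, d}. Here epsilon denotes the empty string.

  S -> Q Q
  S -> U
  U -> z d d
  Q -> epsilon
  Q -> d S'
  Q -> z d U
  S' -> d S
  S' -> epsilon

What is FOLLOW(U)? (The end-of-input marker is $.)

FIRST(U): from U->z d d we get {z}. So FIRST(U) = {z}.
FIRST(Q): from Q->epsilon we get {epsilon}; from Q->d S' we get {d}; from Q->z d U we get {z}. So FIRST(Q) = {epsilon, d, z}.
FIRST(S'): from S'->d S we get {d}; from S'->epsilon we get {epsilon}. So FIRST(S') = {epsilon, d}.
FIRST(S): from S->Q Q we get {epsilon, d, z}; from S->U we get {z}. So FIRST(S) = {epsilon, d, z}.
FOLLOW(S) includes $ since S is the start symbol.
FOLLOW(S): in S'->d S, the suffix after S is empty, so FOLLOW(S) ⊇ FOLLOW(S') = {$, d, z}. Thus FOLLOW(S) = {$, d, z}.
FOLLOW(Q): in S->Q Q (occurrence 1), Q is followed by Q with FIRST {epsilon, d, z}; in S->Q Q (occurrence 1), the suffix after Q is nullable, so FOLLOW(Q) ⊇ FOLLOW(S) = {$, d, z}; in S->Q Q (occurrence 2), the suffix after Q is empty, so FOLLOW(Q) ⊇ FOLLOW(S) = {$, d, z}. Thus FOLLOW(Q) = {$, d, z}.
FOLLOW(U): in S->U, the suffix after U is empty, so FOLLOW(U) ⊇ FOLLOW(S) = {$, d, z}; in Q->z d U, the suffix after U is empty, so FOLLOW(U) ⊇ FOLLOW(Q) = {$, d, z}. Thus FOLLOW(U) = {$, d, z}.
FOLLOW(S'): in Q->d S', the suffix after S' is empty, so FOLLOW(S') ⊇ FOLLOW(Q) = {$, d, z}. Thus FOLLOW(S') = {$, d, z}.

{$, d, z}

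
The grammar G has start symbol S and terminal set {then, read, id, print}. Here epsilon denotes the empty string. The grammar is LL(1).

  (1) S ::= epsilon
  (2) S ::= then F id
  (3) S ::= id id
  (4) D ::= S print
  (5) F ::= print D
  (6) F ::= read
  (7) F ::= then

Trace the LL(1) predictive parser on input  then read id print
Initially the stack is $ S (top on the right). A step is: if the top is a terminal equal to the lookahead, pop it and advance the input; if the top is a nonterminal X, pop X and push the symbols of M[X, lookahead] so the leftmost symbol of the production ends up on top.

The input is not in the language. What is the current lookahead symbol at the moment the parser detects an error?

     Stack        Input                 Action
  1  $ S          then read id print $  expand S ::= then F id
  2  $ id F then  then read id print $  match then
  3  $ id F       read id print $       expand F ::= read
  4  $ id read    read id print $       match read
  5  $ id         id print $            match id
  6  $            print $               error: stack empty but input remains

print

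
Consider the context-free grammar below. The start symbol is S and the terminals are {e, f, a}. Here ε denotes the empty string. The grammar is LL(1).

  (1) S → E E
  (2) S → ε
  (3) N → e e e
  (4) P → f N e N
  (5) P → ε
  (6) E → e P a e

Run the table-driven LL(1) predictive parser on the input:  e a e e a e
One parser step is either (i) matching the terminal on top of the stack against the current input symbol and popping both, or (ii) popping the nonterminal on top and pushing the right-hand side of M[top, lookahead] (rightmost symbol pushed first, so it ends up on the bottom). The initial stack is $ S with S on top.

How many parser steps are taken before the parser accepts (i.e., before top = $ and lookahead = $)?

step 1: stack=$ S  input=e a e e a e $  — expand S → E E
step 2: stack=$ E E  input=e a e e a e $  — expand E → e P a e
step 3: stack=$ E e a P e  input=e a e e a e $  — match e
step 4: stack=$ E e a P  input=a e e a e $  — expand P → ε
step 5: stack=$ E e a  input=a e e a e $  — match a
step 6: stack=$ E e  input=e e a e $  — match e
step 7: stack=$ E  input=e a e $  — expand E → e P a e
step 8: stack=$ e a P e  input=e a e $  — match e
step 9: stack=$ e a P  input=a e $  — expand P → ε
step 10: stack=$ e a  input=a e $  — match a
step 11: stack=$ e  input=e $  — match e
Accept reached after 11 steps.

11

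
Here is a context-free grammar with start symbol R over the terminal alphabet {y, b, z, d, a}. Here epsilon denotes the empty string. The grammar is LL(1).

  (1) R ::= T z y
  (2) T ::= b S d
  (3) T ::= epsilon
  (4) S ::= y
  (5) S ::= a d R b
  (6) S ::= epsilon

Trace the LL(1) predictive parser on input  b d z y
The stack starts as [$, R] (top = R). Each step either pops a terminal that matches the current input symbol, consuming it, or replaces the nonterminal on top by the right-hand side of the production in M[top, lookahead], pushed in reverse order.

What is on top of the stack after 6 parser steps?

y

     Stack        Input      Action
  1  $ R          b d z y $  expand R ::= T z y
  2  $ y z T      b d z y $  expand T ::= b S d
  3  $ y z d S b  b d z y $  match b
  4  $ y z d S    d z y $    expand S ::= epsilon
  5  $ y z d      d z y $    match d
  6  $ y z        z y $      match z
Stack after step 6: $ y (top = y).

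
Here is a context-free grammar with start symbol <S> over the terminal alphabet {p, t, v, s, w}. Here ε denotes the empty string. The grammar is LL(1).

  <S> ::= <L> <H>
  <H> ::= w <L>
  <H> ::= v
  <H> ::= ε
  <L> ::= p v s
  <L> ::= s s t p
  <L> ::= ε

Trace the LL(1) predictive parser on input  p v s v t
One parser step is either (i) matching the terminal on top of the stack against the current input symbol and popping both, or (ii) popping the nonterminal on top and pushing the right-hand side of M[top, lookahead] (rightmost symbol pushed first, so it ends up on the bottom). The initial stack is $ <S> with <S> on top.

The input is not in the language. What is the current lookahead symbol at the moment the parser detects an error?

     Stack        Input        Action
  1  $ <S>        p v s v t $  expand <S> ::= <L> <H>
  2  $ <H> <L>    p v s v t $  expand <L> ::= p v s
  3  $ <H> s v p  p v s v t $  match p
  4  $ <H> s v    v s v t $    match v
  5  $ <H> s      s v t $      match s
  6  $ <H>        v t $        expand <H> ::= v
  7  $ v          v t $        match v
  8  $            t $          error: stack empty but input remains

t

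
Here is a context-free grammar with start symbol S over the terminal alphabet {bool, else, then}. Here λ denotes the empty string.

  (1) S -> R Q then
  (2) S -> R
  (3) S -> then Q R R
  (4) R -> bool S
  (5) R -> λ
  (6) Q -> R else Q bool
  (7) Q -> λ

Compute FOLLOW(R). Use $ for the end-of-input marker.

{$, bool, else, then}

FIRST(R): from R->bool S we get {bool}; from R->λ we get {λ}. So FIRST(R) = {λ, bool}.
FIRST(Q): from Q->R else Q bool we get {bool, else}; from Q->λ we get {λ}. So FIRST(Q) = {λ, bool, else}.
FIRST(S): from S->R Q then we get {bool, else, then}; from S->R we get {λ, bool}; from S->then Q R R we get {then}. So FIRST(S) = {λ, bool, else, then}.
FOLLOW(S) includes $ since S is the start symbol.
FOLLOW(S): in R->bool S, the suffix after S is empty, so FOLLOW(S) ⊇ FOLLOW(R) = {$, bool, else, then}. Thus FOLLOW(S) = {$, bool, else, then}.
FOLLOW(R): in S->R Q then, R is followed by Q then with FIRST {bool, else, then}; in S->R, the suffix after R is empty, so FOLLOW(R) ⊇ FOLLOW(S) = {$, bool, else, then}; in S->then Q R R (occurrence 1), R is followed by R with FIRST {λ, bool}; in S->then Q R R (occurrence 1), the suffix after R is nullable, so FOLLOW(R) ⊇ FOLLOW(S) = {$, bool, else, then}; in S->then Q R R (occurrence 2), the suffix after R is empty, so FOLLOW(R) ⊇ FOLLOW(S) = {$, bool, else, then}; in Q->R else Q bool, R is followed by else Q bool with FIRST {else}. Thus FOLLOW(R) = {$, bool, else, then}.
FOLLOW(Q): in S->R Q then, Q is followed by then with FIRST {then}; in S->then Q R R, Q is followed by R R with FIRST {λ, bool}; in S->then Q R R, the suffix after Q is nullable, so FOLLOW(Q) ⊇ FOLLOW(S) = {$, bool, else, then}; in Q->R else Q bool, Q is followed by bool with FIRST {bool}. Thus FOLLOW(Q) = {$, bool, else, then}.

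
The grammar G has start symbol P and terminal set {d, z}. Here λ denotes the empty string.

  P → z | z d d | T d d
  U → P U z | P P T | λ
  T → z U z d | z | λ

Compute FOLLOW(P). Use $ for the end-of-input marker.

FIRST(T): from T→z U z d we get {z}; from T→z we get {z}; from T→λ we get {λ}. So FIRST(T) = {λ, z}.
FIRST(P): from P→z we get {z}; from P→z d d we get {z}; from P→T d d we get {d, z}. So FIRST(P) = {d, z}.
FIRST(U): from U→P U z we get {d, z}; from U→P P T we get {d, z}; from U→λ we get {λ}. So FIRST(U) = {λ, d, z}.
FOLLOW(P) includes $ since P is the start symbol.
FOLLOW(U): in U→P U z, U is followed by z with FIRST {z}; in T→z U z d, U is followed by z d with FIRST {z}. Thus FOLLOW(U) = {z}.
FOLLOW(P): in U→P U z, P is followed by U z with FIRST {d, z}; in U→P P T (occurrence 1), P is followed by P T with FIRST {d, z}; in U→P P T (occurrence 2), P is followed by T with FIRST {λ, z}; in U→P P T (occurrence 2), the suffix after P is nullable, so FOLLOW(P) ⊇ FOLLOW(U) = {z}. Thus FOLLOW(P) = {$, d, z}.
FOLLOW(T): in P→T d d, T is followed by d d with FIRST {d}; in U→P P T, the suffix after T is empty, so FOLLOW(T) ⊇ FOLLOW(U) = {z}. Thus FOLLOW(T) = {d, z}.

{$, d, z}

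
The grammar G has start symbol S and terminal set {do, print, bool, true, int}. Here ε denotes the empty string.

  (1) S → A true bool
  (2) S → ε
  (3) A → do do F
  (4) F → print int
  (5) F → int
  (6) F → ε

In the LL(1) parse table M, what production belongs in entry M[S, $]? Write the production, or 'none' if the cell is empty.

FIRST(A) = {do}
FIRST(F) = {ε, int, print}
FIRST(S) = {ε, do}  (via A true bool)
FOLLOW(S) includes $ since S is the start symbol.
FOLLOW(S): S appears on no right-hand side. Thus FOLLOW(S) = {$}.
For S → A true bool: FIRST(A true bool) = {do}, so it goes in M[S, t] for t ∈ {do}.
For S → ε: FIRST(ε) = {ε}, so it goes in M[S, t] for t ∈ {}; since ε ∈ FIRST, also for every t ∈ FOLLOW(S) = {$}.

S → ε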